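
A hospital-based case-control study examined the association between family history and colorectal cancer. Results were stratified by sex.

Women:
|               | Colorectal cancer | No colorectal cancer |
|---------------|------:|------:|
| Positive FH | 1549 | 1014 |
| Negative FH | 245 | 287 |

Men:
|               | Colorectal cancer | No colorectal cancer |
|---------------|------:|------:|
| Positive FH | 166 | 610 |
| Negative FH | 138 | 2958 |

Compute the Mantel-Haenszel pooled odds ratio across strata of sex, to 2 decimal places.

OR_MH = Σ(aᵢdᵢ/nᵢ) / Σ(bᵢcᵢ/nᵢ), where nᵢ is the stratum total.
Stratum 1 (Women): n = 3095; a·d/n = 1549·287/3095 = 143.6391; b·c/n = 1014·245/3095 = 80.2682
Stratum 2 (Men): n = 3872; a·d/n = 166·2958/3872 = 126.8151; b·c/n = 610·138/3872 = 21.7407
OR_MH = (143.6391 + 126.8151) / (80.2682 + 21.7407) = 270.4542 / 102.0089 = 2.65128

2.65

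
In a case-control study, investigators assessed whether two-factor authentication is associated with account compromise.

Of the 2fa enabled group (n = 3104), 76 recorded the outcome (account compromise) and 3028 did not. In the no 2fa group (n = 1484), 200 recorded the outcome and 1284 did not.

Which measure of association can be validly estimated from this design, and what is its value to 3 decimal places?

From the description: a = 76, b = 3028, c = 200, d = 1284.
This is a case-control study: participants were sampled on outcome status, so risks in the source population cannot be estimated directly — relative risk is not valid here. The odds ratio is the appropriate measure.
OR = (a·d)/(b·c) = (76 × 1284) / (3028 × 200) = 97584 / 605600 = 0.16114

0.161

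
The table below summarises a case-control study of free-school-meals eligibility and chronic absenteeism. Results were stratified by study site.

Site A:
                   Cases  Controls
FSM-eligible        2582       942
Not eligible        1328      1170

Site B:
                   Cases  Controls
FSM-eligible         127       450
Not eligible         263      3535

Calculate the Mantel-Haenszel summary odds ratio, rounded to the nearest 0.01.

OR_MH = Σ(aᵢdᵢ/nᵢ) / Σ(bᵢcᵢ/nᵢ), where nᵢ is the stratum total.
Stratum 1 (Site A): n = 6022; a·d/n = 2582·1170/6022 = 501.6506; b·c/n = 942·1328/6022 = 207.7343
Stratum 2 (Site B): n = 4375; a·d/n = 127·3535/4375 = 102.6160; b·c/n = 450·263/4375 = 27.0514
OR_MH = (501.6506 + 102.6160) / (207.7343 + 27.0514) = 604.2666 / 234.7857 = 2.57369

2.57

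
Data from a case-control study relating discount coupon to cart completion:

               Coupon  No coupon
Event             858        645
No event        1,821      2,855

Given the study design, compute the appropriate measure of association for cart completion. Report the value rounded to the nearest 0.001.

2.086

Reading the table with exposure as columns: a = 858 (Coupon, case), b = 1821 (Coupon, non-case), c = 645 (No coupon, case), d = 2855.
This is a case-control study: participants were sampled on outcome status, so risks in the source population cannot be estimated directly — relative risk is not valid here. The odds ratio is the appropriate measure.
OR = (a·d)/(b·c) = (858 × 2855) / (1821 × 645) = 2449590 / 1174545 = 2.08557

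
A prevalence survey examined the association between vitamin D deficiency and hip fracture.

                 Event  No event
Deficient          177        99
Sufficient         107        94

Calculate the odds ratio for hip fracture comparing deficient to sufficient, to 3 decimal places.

1.571

Cells: a = 177, b = 99, c = 107, d = 94.
OR = (a·d)/(b·c) = (177 × 94) / (99 × 107) = 16638 / 10593 = 1.57066
The odds of hip fracture are about 1.57 times as high in the deficient group.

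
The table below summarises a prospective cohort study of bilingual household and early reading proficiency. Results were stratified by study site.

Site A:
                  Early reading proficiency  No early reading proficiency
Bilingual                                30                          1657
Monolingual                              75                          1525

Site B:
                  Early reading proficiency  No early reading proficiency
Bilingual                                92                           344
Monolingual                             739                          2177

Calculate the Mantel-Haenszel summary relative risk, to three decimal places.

0.703

RR_MH = Σ(aᵢ·n₀ᵢ/nᵢ) / Σ(cᵢ·n₁ᵢ/nᵢ), with n₁ᵢ = aᵢ+bᵢ (exposed), n₀ᵢ = cᵢ+dᵢ (unexposed), nᵢ = n₁ᵢ+n₀ᵢ.
Stratum 1 (Site A): n₁ = 1687, n₀ = 1600, n = 3287; a·n₀/n = 30·1600/3287 = 14.6030; c·n₁/n = 75·1687/3287 = 38.4925
Stratum 2 (Site B): n₁ = 436, n₀ = 2916, n = 3352; a·n₀/n = 92·2916/3352 = 80.0334; c·n₁/n = 739·436/3352 = 96.1229
RR_MH = (14.6030 + 80.0334) / (38.4925 + 96.1229) = 94.6364 / 134.6155 = 0.70301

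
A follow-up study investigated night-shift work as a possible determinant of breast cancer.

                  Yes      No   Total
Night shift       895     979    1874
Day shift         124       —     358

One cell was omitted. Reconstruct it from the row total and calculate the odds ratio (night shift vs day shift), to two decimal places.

1.73

The missing cell is in the unexposed row: 358 − 124 = 234.
So a = 895, b = 979, c = 124, d = 234.
OR = (a·d)/(b·c) = (895 × 234) / (979 × 124) = 209430 / 121396 = 1.72518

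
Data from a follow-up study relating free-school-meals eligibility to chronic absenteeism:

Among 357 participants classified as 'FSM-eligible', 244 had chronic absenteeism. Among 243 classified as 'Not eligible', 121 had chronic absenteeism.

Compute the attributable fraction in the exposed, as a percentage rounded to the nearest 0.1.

From the description: a = 244, b = 113, c = 121, d = 122.
Risk in exposed = 244/357 = 0.68347; risk in unexposed = 121/243 = 0.49794.
RR = 0.68347/0.49794 = 1.37260
AR% = (RR − 1)/RR × 100 = (1.37260 − 1)/1.37260 × 100 = 27.1453%

27.1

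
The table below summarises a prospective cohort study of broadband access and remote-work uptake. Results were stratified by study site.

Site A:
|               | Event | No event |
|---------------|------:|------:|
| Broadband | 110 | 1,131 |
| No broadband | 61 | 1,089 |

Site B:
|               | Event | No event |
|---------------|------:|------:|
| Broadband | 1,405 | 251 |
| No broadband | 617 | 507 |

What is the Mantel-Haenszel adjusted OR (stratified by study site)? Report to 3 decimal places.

OR_MH = Σ(aᵢdᵢ/nᵢ) / Σ(bᵢcᵢ/nᵢ), where nᵢ is the stratum total.
Stratum 1 (Site A): n = 2391; a·d/n = 110·1089/2391 = 50.1004; b·c/n = 1131·61/2391 = 28.8545
Stratum 2 (Site B): n = 2780; a·d/n = 1405·507/2780 = 256.2356; b·c/n = 251·617/2780 = 55.7076
OR_MH = (50.1004 + 256.2356) / (28.8545 + 55.7076) = 306.3360 / 84.5620 = 3.62262

3.623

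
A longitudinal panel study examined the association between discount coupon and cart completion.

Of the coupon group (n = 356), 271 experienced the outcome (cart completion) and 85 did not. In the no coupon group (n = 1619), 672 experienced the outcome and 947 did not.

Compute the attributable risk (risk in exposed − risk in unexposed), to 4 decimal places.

0.3462

From the description: a = 271, b = 85, c = 672, d = 947.
Risk in exposed = 271/356 = 0.761236; risk in unexposed = 672/1619 = 0.415071.
Risk difference = 0.761236 − 0.415071 = 0.346165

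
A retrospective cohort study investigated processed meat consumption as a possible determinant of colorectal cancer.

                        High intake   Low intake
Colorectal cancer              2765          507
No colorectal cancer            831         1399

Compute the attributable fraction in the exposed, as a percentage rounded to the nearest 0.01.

65.41

Reading the table with exposure as columns: a = 2765 (High intake, case), b = 831 (High intake, non-case), c = 507 (Low intake, case), d = 1399.
Risk in exposed = 2765/3596 = 0.76891; risk in unexposed = 507/1906 = 0.26600.
RR = 0.76891/0.26600 = 2.89062
AR% = (RR − 1)/RR × 100 = (2.89062 − 1)/2.89062 × 100 = 65.4053%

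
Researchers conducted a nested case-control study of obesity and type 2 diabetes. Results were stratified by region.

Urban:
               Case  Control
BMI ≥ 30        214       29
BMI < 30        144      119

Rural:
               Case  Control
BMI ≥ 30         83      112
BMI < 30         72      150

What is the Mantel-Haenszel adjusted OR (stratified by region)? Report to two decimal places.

2.91

OR_MH = Σ(aᵢdᵢ/nᵢ) / Σ(bᵢcᵢ/nᵢ), where nᵢ is the stratum total.
Stratum 1 (Urban): n = 506; a·d/n = 214·119/506 = 50.3281; b·c/n = 29·144/506 = 8.2530
Stratum 2 (Rural): n = 417; a·d/n = 83·150/417 = 29.8561; b·c/n = 112·72/417 = 19.3381
OR_MH = (50.3281 + 29.8561) / (8.2530 + 19.3381) = 80.1842 / 27.5911 = 2.90616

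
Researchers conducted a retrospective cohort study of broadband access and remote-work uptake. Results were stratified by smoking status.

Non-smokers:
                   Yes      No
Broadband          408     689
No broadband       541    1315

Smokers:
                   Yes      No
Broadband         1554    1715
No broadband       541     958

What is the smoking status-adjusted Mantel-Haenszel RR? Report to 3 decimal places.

1.303

RR_MH = Σ(aᵢ·n₀ᵢ/nᵢ) / Σ(cᵢ·n₁ᵢ/nᵢ), with n₁ᵢ = aᵢ+bᵢ (exposed), n₀ᵢ = cᵢ+dᵢ (unexposed), nᵢ = n₁ᵢ+n₀ᵢ.
Stratum 1 (Non-smokers): n₁ = 1097, n₀ = 1856, n = 2953; a·n₀/n = 408·1856/2953 = 256.4335; c·n₁/n = 541·1097/2953 = 200.9743
Stratum 2 (Smokers): n₁ = 3269, n₀ = 1499, n = 4768; a·n₀/n = 1554·1499/4768 = 488.5583; c·n₁/n = 541·3269/4768 = 370.9163
RR_MH = (256.4335 + 488.5583) / (200.9743 + 370.9163) = 744.9918 / 571.8906 = 1.30268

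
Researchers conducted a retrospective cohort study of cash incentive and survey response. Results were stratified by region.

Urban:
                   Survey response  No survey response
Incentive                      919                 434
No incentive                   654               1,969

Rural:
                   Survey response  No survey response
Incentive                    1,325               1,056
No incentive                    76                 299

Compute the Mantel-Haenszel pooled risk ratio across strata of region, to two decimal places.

RR_MH = Σ(aᵢ·n₀ᵢ/nᵢ) / Σ(cᵢ·n₁ᵢ/nᵢ), with n₁ᵢ = aᵢ+bᵢ (exposed), n₀ᵢ = cᵢ+dᵢ (unexposed), nᵢ = n₁ᵢ+n₀ᵢ.
Stratum 1 (Urban): n₁ = 1353, n₀ = 2623, n = 3976; a·n₀/n = 919·2623/3976 = 606.2719; c·n₁/n = 654·1353/3976 = 222.5508
Stratum 2 (Rural): n₁ = 2381, n₀ = 375, n = 2756; a·n₀/n = 1325·375/2756 = 180.2885; c·n₁/n = 76·2381/2756 = 65.6589
RR_MH = (606.2719 + 180.2885) / (222.5508 + 65.6589) = 786.5603 / 288.2097 = 2.72912

2.73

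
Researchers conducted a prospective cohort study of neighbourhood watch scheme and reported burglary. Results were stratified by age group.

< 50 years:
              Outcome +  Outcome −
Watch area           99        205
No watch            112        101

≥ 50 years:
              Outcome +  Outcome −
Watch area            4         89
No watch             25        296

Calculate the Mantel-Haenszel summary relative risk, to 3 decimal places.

RR_MH = Σ(aᵢ·n₀ᵢ/nᵢ) / Σ(cᵢ·n₁ᵢ/nᵢ), with n₁ᵢ = aᵢ+bᵢ (exposed), n₀ᵢ = cᵢ+dᵢ (unexposed), nᵢ = n₁ᵢ+n₀ᵢ.
Stratum 1 (< 50 years): n₁ = 304, n₀ = 213, n = 517; a·n₀/n = 99·213/517 = 40.7872; c·n₁/n = 112·304/517 = 65.8569
Stratum 2 (≥ 50 years): n₁ = 93, n₀ = 321, n = 414; a·n₀/n = 4·321/414 = 3.1014; c·n₁/n = 25·93/414 = 5.6159
RR_MH = (40.7872 + 3.1014) / (65.8569 + 5.6159) = 43.8887 / 71.4728 = 0.61406

0.614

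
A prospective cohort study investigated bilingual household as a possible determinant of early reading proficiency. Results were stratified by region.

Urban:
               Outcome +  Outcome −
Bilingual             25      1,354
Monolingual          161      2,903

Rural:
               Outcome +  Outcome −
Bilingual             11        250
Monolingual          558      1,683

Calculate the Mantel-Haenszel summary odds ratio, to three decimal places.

0.226

OR_MH = Σ(aᵢdᵢ/nᵢ) / Σ(bᵢcᵢ/nᵢ), where nᵢ is the stratum total.
Stratum 1 (Urban): n = 4443; a·d/n = 25·2903/4443 = 16.3347; b·c/n = 1354·161/4443 = 49.0646
Stratum 2 (Rural): n = 2502; a·d/n = 11·1683/2502 = 7.3993; b·c/n = 250·558/2502 = 55.7554
OR_MH = (16.3347 + 7.3993) / (49.0646 + 55.7554) = 23.7340 / 104.8200 = 0.22643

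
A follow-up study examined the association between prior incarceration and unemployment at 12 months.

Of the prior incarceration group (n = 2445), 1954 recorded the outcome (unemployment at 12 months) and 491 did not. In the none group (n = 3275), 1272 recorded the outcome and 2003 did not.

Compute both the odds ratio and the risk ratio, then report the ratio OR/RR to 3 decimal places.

From the description: a = 1954, b = 491, c = 1272, d = 2003.
OR = (1954·2003)/(491·1272) = 3913862/624552 = 6.26667
Risk in exposed = 1954/2445 = 0.79918; risk in unexposed = 1272/3275 = 0.38840; RR = 2.05764
OR/RR = 6.26667 / 2.05764 = 3.04556
The outcome is not rare, so the OR lies further from 1 than the RR.

3.046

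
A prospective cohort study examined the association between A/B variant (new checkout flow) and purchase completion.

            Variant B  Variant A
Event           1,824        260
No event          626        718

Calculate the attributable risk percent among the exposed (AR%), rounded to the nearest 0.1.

64.3

Reading the table with exposure as columns: a = 1824 (Variant B, case), b = 626 (Variant B, non-case), c = 260 (Variant A, case), d = 718.
Risk in exposed = 1824/2450 = 0.74449; risk in unexposed = 260/978 = 0.26585.
RR = 0.74449/0.26585 = 2.80043
AR% = (RR − 1)/RR × 100 = (2.80043 − 1)/2.80043 × 100 = 64.2912%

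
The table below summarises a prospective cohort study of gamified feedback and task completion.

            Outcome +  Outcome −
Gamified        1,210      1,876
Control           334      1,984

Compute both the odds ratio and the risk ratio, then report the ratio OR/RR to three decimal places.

Cells: a = 1210, b = 1876, c = 334, d = 1984.
OR = (1210·1984)/(1876·334) = 2400640/626584 = 3.83131
Risk in exposed = 1210/3086 = 0.39209; risk in unexposed = 334/2318 = 0.14409; RR = 2.72117
OR/RR = 3.83131 / 2.72117 = 1.40796
The outcome is not rare, so the OR lies further from 1 than the RR.

1.408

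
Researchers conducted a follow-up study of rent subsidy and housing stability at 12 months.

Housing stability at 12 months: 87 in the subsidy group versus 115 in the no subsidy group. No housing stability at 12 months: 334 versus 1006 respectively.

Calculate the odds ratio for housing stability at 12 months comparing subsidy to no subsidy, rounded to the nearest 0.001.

From the description: a = 87, b = 334, c = 115, d = 1006.
OR = (a·d)/(b·c) = (87 × 1006) / (334 × 115) = 87522 / 38410 = 2.27863
The odds of housing stability at 12 months are about 2.28 times as high in the subsidy group.

2.279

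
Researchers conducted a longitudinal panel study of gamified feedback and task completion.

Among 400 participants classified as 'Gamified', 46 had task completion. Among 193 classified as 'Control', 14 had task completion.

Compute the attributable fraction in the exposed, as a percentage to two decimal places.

36.92

From the description: a = 46, b = 354, c = 14, d = 179.
Risk in exposed = 46/400 = 0.11500; risk in unexposed = 14/193 = 0.07254.
RR = 0.11500/0.07254 = 1.58536
AR% = (RR − 1)/RR × 100 = (1.58536 − 1)/1.58536 × 100 = 36.9227%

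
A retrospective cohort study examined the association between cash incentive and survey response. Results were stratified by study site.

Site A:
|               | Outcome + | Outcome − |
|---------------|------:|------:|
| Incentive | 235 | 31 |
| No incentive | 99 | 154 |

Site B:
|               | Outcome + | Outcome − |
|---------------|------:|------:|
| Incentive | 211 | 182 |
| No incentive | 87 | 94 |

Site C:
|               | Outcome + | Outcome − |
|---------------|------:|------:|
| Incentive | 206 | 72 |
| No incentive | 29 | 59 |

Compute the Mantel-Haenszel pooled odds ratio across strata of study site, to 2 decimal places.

OR_MH = Σ(aᵢdᵢ/nᵢ) / Σ(bᵢcᵢ/nᵢ), where nᵢ is the stratum total.
Stratum 1 (Site A): n = 519; a·d/n = 235·154/519 = 69.7303; b·c/n = 31·99/519 = 5.9133
Stratum 2 (Site B): n = 574; a·d/n = 211·94/574 = 34.5540; b·c/n = 182·87/574 = 27.5854
Stratum 3 (Site C): n = 366; a·d/n = 206·59/366 = 33.2077; b·c/n = 72·29/366 = 5.7049
OR_MH = (69.7303 + 34.5540 + 33.2077) / (5.9133 + 27.5854 + 5.7049) = 137.4919 / 39.2036 = 3.50713

3.51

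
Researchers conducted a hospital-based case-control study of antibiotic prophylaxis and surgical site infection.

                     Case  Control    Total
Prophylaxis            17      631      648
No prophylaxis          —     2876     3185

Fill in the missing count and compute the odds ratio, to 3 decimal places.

0.251

The missing cell is in the unexposed row: 3185 − 2876 = 309.
So a = 17, b = 631, c = 309, d = 2876.
OR = (a·d)/(b·c) = (17 × 2876) / (631 × 309) = 48892 / 194979 = 0.25076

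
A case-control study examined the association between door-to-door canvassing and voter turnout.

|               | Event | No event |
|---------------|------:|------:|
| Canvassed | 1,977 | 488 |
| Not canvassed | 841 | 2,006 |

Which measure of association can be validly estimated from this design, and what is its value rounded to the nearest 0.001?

Cells: a = 1977, b = 488, c = 841, d = 2006.
This is a case-control study: participants were sampled on outcome status, so risks in the source population cannot be estimated directly — relative risk is not valid here. The odds ratio is the appropriate measure.
OR = (a·d)/(b·c) = (1977 × 2006) / (488 × 841) = 3965862 / 410408 = 9.66322

9.663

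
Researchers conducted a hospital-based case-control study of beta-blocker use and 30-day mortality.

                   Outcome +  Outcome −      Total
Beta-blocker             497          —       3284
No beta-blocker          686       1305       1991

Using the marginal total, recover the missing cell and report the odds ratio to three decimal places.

The missing cell is in the exposed row: 3284 − 497 = 2787.
So a = 497, b = 2787, c = 686, d = 1305.
OR = (a·d)/(b·c) = (497 × 1305) / (2787 × 686) = 648585 / 1911882 = 0.33924

0.339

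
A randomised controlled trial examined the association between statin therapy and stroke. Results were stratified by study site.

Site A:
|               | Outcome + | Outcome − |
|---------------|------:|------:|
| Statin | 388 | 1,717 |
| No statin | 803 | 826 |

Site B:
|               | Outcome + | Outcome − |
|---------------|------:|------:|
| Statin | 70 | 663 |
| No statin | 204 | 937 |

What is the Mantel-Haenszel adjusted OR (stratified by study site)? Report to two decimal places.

OR_MH = Σ(aᵢdᵢ/nᵢ) / Σ(bᵢcᵢ/nᵢ), where nᵢ is the stratum total.
Stratum 1 (Site A): n = 3734; a·d/n = 388·826/3734 = 85.8297; b·c/n = 1717·803/3734 = 369.2424
Stratum 2 (Site B): n = 1874; a·d/n = 70·937/1874 = 35.0000; b·c/n = 663·204/1874 = 72.1729
OR_MH = (85.8297 + 35.0000) / (369.2424 + 72.1729) = 120.8297 / 441.4153 = 0.27373

0.27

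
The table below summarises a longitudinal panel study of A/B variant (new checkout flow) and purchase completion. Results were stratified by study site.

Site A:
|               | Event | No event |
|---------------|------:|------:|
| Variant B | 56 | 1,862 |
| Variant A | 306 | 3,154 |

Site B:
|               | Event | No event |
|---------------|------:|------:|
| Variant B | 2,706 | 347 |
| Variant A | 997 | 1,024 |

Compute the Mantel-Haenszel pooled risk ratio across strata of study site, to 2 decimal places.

RR_MH = Σ(aᵢ·n₀ᵢ/nᵢ) / Σ(cᵢ·n₁ᵢ/nᵢ), with n₁ᵢ = aᵢ+bᵢ (exposed), n₀ᵢ = cᵢ+dᵢ (unexposed), nᵢ = n₁ᵢ+n₀ᵢ.
Stratum 1 (Site A): n₁ = 1918, n₀ = 3460, n = 5378; a·n₀/n = 56·3460/5378 = 36.0283; c·n₁/n = 306·1918/5378 = 109.1313
Stratum 2 (Site B): n₁ = 3053, n₀ = 2021, n = 5074; a·n₀/n = 2706·2021/5074 = 1077.8136; c·n₁/n = 997·3053/5074 = 599.8898
RR_MH = (36.0283 + 1077.8136) / (109.1313 + 599.8898) = 1113.8418 / 709.0211 = 1.57096

1.57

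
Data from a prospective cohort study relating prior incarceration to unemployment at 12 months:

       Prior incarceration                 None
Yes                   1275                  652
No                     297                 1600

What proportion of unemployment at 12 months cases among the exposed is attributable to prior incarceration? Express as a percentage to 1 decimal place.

Reading the table with exposure as columns: a = 1275 (Prior incarceration, case), b = 297 (Prior incarceration, non-case), c = 652 (None, case), d = 1600.
Risk in exposed = 1275/1572 = 0.81107; risk in unexposed = 652/2252 = 0.28952.
RR = 0.81107/0.28952 = 2.80142
AR% = (RR − 1)/RR × 100 = (2.80142 − 1)/2.80142 × 100 = 64.3038%

64.3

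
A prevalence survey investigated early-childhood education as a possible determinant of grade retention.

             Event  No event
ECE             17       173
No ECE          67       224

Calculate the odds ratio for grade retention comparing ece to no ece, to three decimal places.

Cells: a = 17, b = 173, c = 67, d = 224.
OR = (a·d)/(b·c) = (17 × 224) / (173 × 67) = 3808 / 11591 = 0.32853
Exposure is associated with lower odds of grade retention (OR = 0.33 < 1).

0.329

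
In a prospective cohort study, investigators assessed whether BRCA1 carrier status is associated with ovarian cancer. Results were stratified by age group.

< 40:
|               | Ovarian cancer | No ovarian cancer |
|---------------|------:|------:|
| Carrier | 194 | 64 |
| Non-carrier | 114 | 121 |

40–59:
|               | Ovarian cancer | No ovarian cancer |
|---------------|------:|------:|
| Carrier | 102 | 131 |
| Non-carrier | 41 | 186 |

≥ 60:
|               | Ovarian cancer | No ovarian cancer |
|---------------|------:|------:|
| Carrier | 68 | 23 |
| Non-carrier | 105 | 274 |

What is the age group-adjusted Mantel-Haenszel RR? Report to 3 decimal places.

RR_MH = Σ(aᵢ·n₀ᵢ/nᵢ) / Σ(cᵢ·n₁ᵢ/nᵢ), with n₁ᵢ = aᵢ+bᵢ (exposed), n₀ᵢ = cᵢ+dᵢ (unexposed), nᵢ = n₁ᵢ+n₀ᵢ.
Stratum 1 (< 40): n₁ = 258, n₀ = 235, n = 493; a·n₀/n = 194·235/493 = 92.4746; c·n₁/n = 114·258/493 = 59.6592
Stratum 2 (40–59): n₁ = 233, n₀ = 227, n = 460; a·n₀/n = 102·227/460 = 50.3348; c·n₁/n = 41·233/460 = 20.7674
Stratum 3 (≥ 60): n₁ = 91, n₀ = 379, n = 470; a·n₀/n = 68·379/470 = 54.8340; c·n₁/n = 105·91/470 = 20.3298
RR_MH = (92.4746 + 50.3348 + 54.8340) / (59.6592 + 20.7674 + 20.3298) = 197.6435 / 100.7564 = 1.96160

1.962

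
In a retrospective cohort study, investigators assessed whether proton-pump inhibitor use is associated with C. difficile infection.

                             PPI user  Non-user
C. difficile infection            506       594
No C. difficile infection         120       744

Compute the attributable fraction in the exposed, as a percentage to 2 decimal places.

Reading the table with exposure as columns: a = 506 (PPI user, case), b = 120 (PPI user, non-case), c = 594 (Non-user, case), d = 744.
Risk in exposed = 506/626 = 0.80831; risk in unexposed = 594/1338 = 0.44395.
RR = 0.80831/0.44395 = 1.82073
AR% = (RR − 1)/RR × 100 = (1.82073 − 1)/1.82073 × 100 = 45.0770%

45.08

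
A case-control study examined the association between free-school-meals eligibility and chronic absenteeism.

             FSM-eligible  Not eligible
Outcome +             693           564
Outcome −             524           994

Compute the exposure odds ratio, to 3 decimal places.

Reading the table with exposure as columns: a = 693 (FSM-eligible, case), b = 524 (FSM-eligible, non-case), c = 564 (Not eligible, case), d = 994.
OR = (a·d)/(b·c) = (693 × 994) / (524 × 564) = 688842 / 295536 = 2.33082
The odds of chronic absenteeism are about 2.33 times as high in the fsm-eligible group.

2.331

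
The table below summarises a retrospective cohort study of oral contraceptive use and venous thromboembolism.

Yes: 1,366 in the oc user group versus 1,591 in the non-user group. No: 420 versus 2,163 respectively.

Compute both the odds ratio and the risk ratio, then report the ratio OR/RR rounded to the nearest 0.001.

2.450

From the description: a = 1366, b = 420, c = 1591, d = 2163.
OR = (1366·2163)/(420·1591) = 2954658/668220 = 4.42168
Risk in exposed = 1366/1786 = 0.76484; risk in unexposed = 1591/3754 = 0.42381; RR = 1.80465
OR/RR = 4.42168 / 1.80465 = 2.45016
The outcome is not rare, so the OR lies further from 1 than the RR.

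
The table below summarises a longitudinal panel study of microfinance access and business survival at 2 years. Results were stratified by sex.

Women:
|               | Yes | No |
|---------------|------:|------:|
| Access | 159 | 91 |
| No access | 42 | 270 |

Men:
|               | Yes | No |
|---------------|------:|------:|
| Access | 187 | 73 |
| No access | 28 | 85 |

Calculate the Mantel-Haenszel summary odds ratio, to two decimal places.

9.69

OR_MH = Σ(aᵢdᵢ/nᵢ) / Σ(bᵢcᵢ/nᵢ), where nᵢ is the stratum total.
Stratum 1 (Women): n = 562; a·d/n = 159·270/562 = 76.3879; b·c/n = 91·42/562 = 6.8007
Stratum 2 (Men): n = 373; a·d/n = 187·85/373 = 42.6139; b·c/n = 73·28/373 = 5.4799
OR_MH = (76.3879 + 42.6139) / (6.8007 + 5.4799) = 119.0018 / 12.2806 = 9.69023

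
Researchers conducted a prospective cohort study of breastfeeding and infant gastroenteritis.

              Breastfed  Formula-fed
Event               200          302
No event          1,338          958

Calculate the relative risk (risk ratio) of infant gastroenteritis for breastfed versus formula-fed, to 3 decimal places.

Reading the table with exposure as columns: a = 200 (Breastfed, case), b = 1338 (Breastfed, non-case), c = 302 (Formula-fed, case), d = 958.
Risk in exposed = 200/1538 = 0.13004; risk in unexposed = 302/1260 = 0.23968.
RR = 0.13004 / 0.23968 = 0.54255
The risk is 46% lower among the exposed than among the unexposed.

0.543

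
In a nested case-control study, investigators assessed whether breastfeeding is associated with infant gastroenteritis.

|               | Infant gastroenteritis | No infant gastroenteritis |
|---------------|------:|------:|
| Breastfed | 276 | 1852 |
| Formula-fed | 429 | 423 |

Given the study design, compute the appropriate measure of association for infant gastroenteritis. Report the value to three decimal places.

Cells: a = 276, b = 1852, c = 429, d = 423.
This is a nested case-control study: participants were sampled on outcome status, so risks in the source population cannot be estimated directly — relative risk is not valid here. The odds ratio is the appropriate measure.
OR = (a·d)/(b·c) = (276 × 423) / (1852 × 429) = 116748 / 794508 = 0.14694

0.147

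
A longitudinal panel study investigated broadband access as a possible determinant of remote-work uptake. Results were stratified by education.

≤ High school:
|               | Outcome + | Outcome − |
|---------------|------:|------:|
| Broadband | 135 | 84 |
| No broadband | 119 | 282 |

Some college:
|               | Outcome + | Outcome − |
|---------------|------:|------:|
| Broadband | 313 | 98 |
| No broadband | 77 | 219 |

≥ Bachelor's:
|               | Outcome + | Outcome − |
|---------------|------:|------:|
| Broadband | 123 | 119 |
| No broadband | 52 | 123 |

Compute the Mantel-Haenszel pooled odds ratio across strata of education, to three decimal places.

OR_MH = Σ(aᵢdᵢ/nᵢ) / Σ(bᵢcᵢ/nᵢ), where nᵢ is the stratum total.
Stratum 1 (≤ High school): n = 620; a·d/n = 135·282/620 = 61.4032; b·c/n = 84·119/620 = 16.1226
Stratum 2 (Some college): n = 707; a·d/n = 313·219/707 = 96.9547; b·c/n = 98·77/707 = 10.6733
Stratum 3 (≥ Bachelor's): n = 417; a·d/n = 123·123/417 = 36.2806; b·c/n = 119·52/417 = 14.8393
OR_MH = (61.4032 + 96.9547 + 36.2806) / (16.1226 + 10.6733 + 14.8393) = 194.6385 / 41.6352 = 4.67486

4.675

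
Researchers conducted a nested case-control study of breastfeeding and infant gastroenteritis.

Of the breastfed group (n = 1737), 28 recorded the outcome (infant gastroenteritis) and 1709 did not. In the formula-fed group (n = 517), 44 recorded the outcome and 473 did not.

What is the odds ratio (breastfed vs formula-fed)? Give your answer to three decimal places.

0.176

From the description: a = 28, b = 1709, c = 44, d = 473.
OR = (a·d)/(b·c) = (28 × 473) / (1709 × 44) = 13244 / 75196 = 0.17613
Exposure is associated with lower odds of infant gastroenteritis (OR = 0.18 < 1).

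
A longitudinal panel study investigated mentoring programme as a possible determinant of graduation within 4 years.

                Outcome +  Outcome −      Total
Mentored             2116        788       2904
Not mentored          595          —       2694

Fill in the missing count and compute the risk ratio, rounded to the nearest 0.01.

3.30

The missing cell is in the unexposed row: 2694 − 595 = 2099.
So a = 2116, b = 788, c = 595, d = 2099.
RR = [a/(a+b)] / [c/(c+d)] = (2116/2904) / (595/2694) = 0.72865/0.22086 = 3.29913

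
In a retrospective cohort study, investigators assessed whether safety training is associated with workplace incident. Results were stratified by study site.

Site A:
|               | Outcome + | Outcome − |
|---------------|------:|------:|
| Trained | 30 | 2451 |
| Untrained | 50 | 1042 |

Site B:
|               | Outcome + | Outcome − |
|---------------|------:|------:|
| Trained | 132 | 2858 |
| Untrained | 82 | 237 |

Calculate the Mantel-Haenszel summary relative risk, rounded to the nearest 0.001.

0.201

RR_MH = Σ(aᵢ·n₀ᵢ/nᵢ) / Σ(cᵢ·n₁ᵢ/nᵢ), with n₁ᵢ = aᵢ+bᵢ (exposed), n₀ᵢ = cᵢ+dᵢ (unexposed), nᵢ = n₁ᵢ+n₀ᵢ.
Stratum 1 (Site A): n₁ = 2481, n₀ = 1092, n = 3573; a·n₀/n = 30·1092/3573 = 9.1688; c·n₁/n = 50·2481/3573 = 34.7187
Stratum 2 (Site B): n₁ = 2990, n₀ = 319, n = 3309; a·n₀/n = 132·319/3309 = 12.7253; c·n₁/n = 82·2990/3309 = 74.0949
RR_MH = (9.1688 + 12.7253) / (34.7187 + 74.0949) = 21.8941 / 108.8136 = 0.20121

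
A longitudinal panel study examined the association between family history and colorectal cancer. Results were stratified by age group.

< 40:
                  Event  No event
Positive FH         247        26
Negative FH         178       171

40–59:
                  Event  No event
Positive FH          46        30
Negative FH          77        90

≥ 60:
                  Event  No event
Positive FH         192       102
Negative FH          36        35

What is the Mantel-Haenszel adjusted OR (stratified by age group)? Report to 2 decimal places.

3.83

OR_MH = Σ(aᵢdᵢ/nᵢ) / Σ(bᵢcᵢ/nᵢ), where nᵢ is the stratum total.
Stratum 1 (< 40): n = 622; a·d/n = 247·171/622 = 67.9051; b·c/n = 26·178/622 = 7.4405
Stratum 2 (40–59): n = 243; a·d/n = 46·90/243 = 17.0370; b·c/n = 30·77/243 = 9.5062
Stratum 3 (≥ 60): n = 365; a·d/n = 192·35/365 = 18.4110; b·c/n = 102·36/365 = 10.0603
OR_MH = (67.9051 + 17.0370 + 18.4110) / (7.4405 + 9.5062 + 10.0603) = 103.3531 / 27.0070 = 3.82691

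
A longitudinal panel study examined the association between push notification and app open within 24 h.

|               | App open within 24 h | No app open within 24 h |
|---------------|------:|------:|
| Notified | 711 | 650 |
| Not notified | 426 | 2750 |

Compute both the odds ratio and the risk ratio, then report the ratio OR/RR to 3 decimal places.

Cells: a = 711, b = 650, c = 426, d = 2750.
OR = (711·2750)/(650·426) = 1955250/276900 = 7.06121
Risk in exposed = 711/1361 = 0.52241; risk in unexposed = 426/3176 = 0.13413; RR = 3.89477
OR/RR = 7.06121 / 3.89477 = 1.81300
The outcome is not rare, so the OR lies further from 1 than the RR.

1.813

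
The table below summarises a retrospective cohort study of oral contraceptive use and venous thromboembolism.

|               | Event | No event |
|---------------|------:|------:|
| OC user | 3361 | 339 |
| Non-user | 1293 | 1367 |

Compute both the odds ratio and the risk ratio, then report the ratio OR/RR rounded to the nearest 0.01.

5.61

Cells: a = 3361, b = 339, c = 1293, d = 1367.
OR = (3361·1367)/(339·1293) = 4594487/438327 = 10.48187
Risk in exposed = 3361/3700 = 0.90838; risk in unexposed = 1293/2660 = 0.48609; RR = 1.86874
OR/RR = 10.48187 / 1.86874 = 5.60904
The outcome is not rare, so the OR lies further from 1 than the RR.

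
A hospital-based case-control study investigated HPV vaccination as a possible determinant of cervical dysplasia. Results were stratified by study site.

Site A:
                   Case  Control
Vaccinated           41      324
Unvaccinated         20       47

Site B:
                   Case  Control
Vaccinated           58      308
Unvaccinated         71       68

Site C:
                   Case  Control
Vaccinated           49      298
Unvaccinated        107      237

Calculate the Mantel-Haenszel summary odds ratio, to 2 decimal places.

0.28

OR_MH = Σ(aᵢdᵢ/nᵢ) / Σ(bᵢcᵢ/nᵢ), where nᵢ is the stratum total.
Stratum 1 (Site A): n = 432; a·d/n = 41·47/432 = 4.4606; b·c/n = 324·20/432 = 15.0000
Stratum 2 (Site B): n = 505; a·d/n = 58·68/505 = 7.8099; b·c/n = 308·71/505 = 43.3030
Stratum 3 (Site C): n = 691; a·d/n = 49·237/691 = 16.8061; b·c/n = 298·107/691 = 46.1447
OR_MH = (4.4606 + 7.8099 + 16.8061) / (15.0000 + 43.3030 + 46.1447) = 29.0766 / 104.4477 = 0.27838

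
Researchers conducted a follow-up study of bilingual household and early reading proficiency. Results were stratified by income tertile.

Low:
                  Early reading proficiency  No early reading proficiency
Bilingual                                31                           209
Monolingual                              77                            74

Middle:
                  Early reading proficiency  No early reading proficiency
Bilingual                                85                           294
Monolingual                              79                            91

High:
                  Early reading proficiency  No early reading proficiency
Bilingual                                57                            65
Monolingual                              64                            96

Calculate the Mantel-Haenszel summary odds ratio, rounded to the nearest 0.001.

OR_MH = Σ(aᵢdᵢ/nᵢ) / Σ(bᵢcᵢ/nᵢ), where nᵢ is the stratum total.
Stratum 1 (Low): n = 391; a·d/n = 31·74/391 = 5.8670; b·c/n = 209·77/391 = 41.1586
Stratum 2 (Middle): n = 549; a·d/n = 85·91/549 = 14.0893; b·c/n = 294·79/549 = 42.3060
Stratum 3 (High): n = 282; a·d/n = 57·96/282 = 19.4043; b·c/n = 65·64/282 = 14.7518
OR_MH = (5.8670 + 14.0893 + 19.4043) / (41.1586 + 42.3060 + 14.7518) = 39.3605 / 98.2164 = 0.40075

0.401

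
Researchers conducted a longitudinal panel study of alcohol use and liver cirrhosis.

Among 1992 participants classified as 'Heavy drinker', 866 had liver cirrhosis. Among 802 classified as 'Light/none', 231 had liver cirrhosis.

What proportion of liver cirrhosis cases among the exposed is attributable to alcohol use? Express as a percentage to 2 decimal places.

33.75

From the description: a = 866, b = 1126, c = 231, d = 571.
Risk in exposed = 866/1992 = 0.43474; risk in unexposed = 231/802 = 0.28803.
RR = 0.43474/0.28803 = 1.50935
AR% = (RR − 1)/RR × 100 = (1.50935 − 1)/1.50935 × 100 = 33.7465%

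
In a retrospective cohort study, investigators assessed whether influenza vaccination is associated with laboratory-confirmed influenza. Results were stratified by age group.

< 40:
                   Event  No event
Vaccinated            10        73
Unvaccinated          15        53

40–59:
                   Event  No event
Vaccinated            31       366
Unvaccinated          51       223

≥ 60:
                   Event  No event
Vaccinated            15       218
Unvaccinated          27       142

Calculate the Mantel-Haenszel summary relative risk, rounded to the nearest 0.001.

RR_MH = Σ(aᵢ·n₀ᵢ/nᵢ) / Σ(cᵢ·n₁ᵢ/nᵢ), with n₁ᵢ = aᵢ+bᵢ (exposed), n₀ᵢ = cᵢ+dᵢ (unexposed), nᵢ = n₁ᵢ+n₀ᵢ.
Stratum 1 (< 40): n₁ = 83, n₀ = 68, n = 151; a·n₀/n = 10·68/151 = 4.5033; c·n₁/n = 15·83/151 = 8.2450
Stratum 2 (40–59): n₁ = 397, n₀ = 274, n = 671; a·n₀/n = 31·274/671 = 12.6587; c·n₁/n = 51·397/671 = 30.1744
Stratum 3 (≥ 60): n₁ = 233, n₀ = 169, n = 402; a·n₀/n = 15·169/402 = 6.3060; c·n₁/n = 27·233/402 = 15.6493
RR_MH = (4.5033 + 12.6587 + 6.3060) / (8.2450 + 30.1744 + 15.6493) = 23.4680 / 54.0687 = 0.43404

0.434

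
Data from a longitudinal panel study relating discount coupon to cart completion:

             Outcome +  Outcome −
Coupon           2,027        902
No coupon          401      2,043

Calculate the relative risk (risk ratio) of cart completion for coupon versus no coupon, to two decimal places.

4.22

Cells: a = 2027, b = 902, c = 401, d = 2043.
Risk in exposed = 2027/2929 = 0.69205; risk in unexposed = 401/2444 = 0.16408.
RR = 0.69205 / 0.16408 = 4.21785
The risk among the exposed is 4.22 times that among the unexposed.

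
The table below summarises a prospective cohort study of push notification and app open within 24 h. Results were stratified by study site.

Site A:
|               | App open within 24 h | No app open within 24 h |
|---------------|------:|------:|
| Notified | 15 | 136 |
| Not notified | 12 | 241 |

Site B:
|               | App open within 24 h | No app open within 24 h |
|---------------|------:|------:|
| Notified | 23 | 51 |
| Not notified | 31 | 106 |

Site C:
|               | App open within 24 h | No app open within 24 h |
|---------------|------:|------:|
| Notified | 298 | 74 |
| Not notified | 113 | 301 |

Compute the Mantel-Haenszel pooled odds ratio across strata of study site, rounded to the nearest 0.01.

OR_MH = Σ(aᵢdᵢ/nᵢ) / Σ(bᵢcᵢ/nᵢ), where nᵢ is the stratum total.
Stratum 1 (Site A): n = 404; a·d/n = 15·241/404 = 8.9480; b·c/n = 136·12/404 = 4.0396
Stratum 2 (Site B): n = 211; a·d/n = 23·106/211 = 11.5545; b·c/n = 51·31/211 = 7.4929
Stratum 3 (Site C): n = 786; a·d/n = 298·301/786 = 114.1196; b·c/n = 74·113/786 = 10.6387
OR_MH = (8.9480 + 11.5545 + 114.1196) / (4.0396 + 7.4929 + 10.6387) = 134.6221 / 22.1712 = 6.07194

6.07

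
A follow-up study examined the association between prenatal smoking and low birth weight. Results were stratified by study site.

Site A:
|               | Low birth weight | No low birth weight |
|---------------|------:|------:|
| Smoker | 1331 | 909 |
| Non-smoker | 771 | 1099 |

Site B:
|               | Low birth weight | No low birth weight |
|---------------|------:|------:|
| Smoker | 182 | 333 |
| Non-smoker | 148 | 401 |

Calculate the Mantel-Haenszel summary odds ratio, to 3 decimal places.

1.958

OR_MH = Σ(aᵢdᵢ/nᵢ) / Σ(bᵢcᵢ/nᵢ), where nᵢ is the stratum total.
Stratum 1 (Site A): n = 4110; a·d/n = 1331·1099/4110 = 355.9049; b·c/n = 909·771/4110 = 170.5204
Stratum 2 (Site B): n = 1064; a·d/n = 182·401/1064 = 68.5921; b·c/n = 333·148/1064 = 46.3195
OR_MH = (355.9049 + 68.5921) / (170.5204 + 46.3195) = 424.4970 / 216.8400 = 1.95765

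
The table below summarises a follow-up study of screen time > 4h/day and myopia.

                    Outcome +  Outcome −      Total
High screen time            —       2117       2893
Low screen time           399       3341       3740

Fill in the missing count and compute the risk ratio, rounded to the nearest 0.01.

The missing cell is in the exposed row: 2893 − 2117 = 776.
So a = 776, b = 2117, c = 399, d = 3341.
RR = [a/(a+b)] / [c/(c+d)] = (776/2893) / (399/3740) = 0.26823/0.10668 = 2.51427

2.51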